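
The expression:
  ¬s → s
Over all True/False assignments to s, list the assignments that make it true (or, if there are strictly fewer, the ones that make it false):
is true only for:
  s=True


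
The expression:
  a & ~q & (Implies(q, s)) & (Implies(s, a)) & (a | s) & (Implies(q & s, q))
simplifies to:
a & ~q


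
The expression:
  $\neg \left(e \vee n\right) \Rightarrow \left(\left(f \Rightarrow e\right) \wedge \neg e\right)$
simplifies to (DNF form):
$e \vee n \vee \neg f$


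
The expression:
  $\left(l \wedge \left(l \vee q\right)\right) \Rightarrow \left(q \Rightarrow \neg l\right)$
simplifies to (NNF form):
$\neg l \vee \neg q$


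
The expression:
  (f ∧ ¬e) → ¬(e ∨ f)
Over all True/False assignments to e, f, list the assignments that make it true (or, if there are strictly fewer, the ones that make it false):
is false only for:
  e=False, f=True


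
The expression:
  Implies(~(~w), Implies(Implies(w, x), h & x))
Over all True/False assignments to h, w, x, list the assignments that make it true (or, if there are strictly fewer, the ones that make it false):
is false only for:
  h=False, w=True, x=True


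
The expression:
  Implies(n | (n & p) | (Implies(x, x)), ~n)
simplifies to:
~n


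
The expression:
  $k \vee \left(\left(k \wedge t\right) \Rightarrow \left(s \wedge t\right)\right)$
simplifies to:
$\text{True}$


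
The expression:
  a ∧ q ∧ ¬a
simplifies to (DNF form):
False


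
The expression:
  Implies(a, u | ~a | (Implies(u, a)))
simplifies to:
True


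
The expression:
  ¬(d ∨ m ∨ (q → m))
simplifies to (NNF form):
q ∧ ¬d ∧ ¬m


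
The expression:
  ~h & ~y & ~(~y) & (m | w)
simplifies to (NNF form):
False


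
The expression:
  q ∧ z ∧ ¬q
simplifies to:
False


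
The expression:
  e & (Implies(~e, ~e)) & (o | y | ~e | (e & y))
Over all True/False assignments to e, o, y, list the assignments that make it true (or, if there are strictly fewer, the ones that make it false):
is true only for:
  e=True, o=False, y=True;
  e=True, o=True, y=False;
  e=True, o=True, y=True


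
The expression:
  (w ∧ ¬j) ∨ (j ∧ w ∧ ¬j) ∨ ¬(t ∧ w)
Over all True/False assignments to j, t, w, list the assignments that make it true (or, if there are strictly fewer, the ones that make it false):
is false only for:
  j=True, t=True, w=True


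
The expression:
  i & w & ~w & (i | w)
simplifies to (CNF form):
False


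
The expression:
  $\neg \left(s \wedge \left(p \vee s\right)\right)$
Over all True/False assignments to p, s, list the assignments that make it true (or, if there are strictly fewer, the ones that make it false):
is true only for:
  p=False, s=False;
  p=True, s=False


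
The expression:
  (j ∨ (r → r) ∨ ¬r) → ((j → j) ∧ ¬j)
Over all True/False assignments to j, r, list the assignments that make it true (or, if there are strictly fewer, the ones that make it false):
is true only for:
  j=False, r=False;
  j=False, r=True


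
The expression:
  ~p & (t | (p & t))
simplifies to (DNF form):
t & ~p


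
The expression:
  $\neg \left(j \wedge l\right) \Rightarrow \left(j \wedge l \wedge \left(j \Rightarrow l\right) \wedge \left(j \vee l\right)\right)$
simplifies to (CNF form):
$j \wedge l$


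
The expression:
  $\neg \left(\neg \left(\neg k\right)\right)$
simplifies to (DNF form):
$\neg k$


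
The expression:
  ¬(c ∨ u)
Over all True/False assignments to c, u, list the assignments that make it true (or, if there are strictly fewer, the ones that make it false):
is true only for:
  c=False, u=False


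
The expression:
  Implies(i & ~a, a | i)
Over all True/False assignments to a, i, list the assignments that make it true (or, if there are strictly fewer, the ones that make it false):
is always true.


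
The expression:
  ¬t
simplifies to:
¬t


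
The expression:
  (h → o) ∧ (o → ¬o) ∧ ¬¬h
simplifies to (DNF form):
False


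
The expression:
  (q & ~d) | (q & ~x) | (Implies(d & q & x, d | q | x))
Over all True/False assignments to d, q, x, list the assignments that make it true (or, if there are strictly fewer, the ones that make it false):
is always true.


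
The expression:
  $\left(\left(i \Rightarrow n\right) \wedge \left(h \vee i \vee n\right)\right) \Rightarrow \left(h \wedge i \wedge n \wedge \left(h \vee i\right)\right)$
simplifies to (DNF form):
$\left(h \wedge i\right) \vee \left(\neg h \wedge \neg n\right)$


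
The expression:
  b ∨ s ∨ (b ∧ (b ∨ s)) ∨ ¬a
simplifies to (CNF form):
b ∨ s ∨ ¬a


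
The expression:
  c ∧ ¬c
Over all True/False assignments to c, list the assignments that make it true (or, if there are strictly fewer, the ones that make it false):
is never true.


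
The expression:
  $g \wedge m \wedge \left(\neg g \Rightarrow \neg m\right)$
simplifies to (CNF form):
$g \wedge m$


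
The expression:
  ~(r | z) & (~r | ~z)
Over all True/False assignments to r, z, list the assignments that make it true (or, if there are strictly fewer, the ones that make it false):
is true only for:
  r=False, z=False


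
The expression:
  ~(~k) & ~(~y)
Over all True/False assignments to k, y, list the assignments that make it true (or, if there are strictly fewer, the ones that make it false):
is true only for:
  k=True, y=True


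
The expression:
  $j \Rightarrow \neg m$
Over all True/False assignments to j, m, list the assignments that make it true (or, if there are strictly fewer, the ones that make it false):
is false only for:
  j=True, m=True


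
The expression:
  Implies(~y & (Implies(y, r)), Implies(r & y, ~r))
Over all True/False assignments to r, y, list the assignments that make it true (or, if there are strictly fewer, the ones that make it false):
is always true.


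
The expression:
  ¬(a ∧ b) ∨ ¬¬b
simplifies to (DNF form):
True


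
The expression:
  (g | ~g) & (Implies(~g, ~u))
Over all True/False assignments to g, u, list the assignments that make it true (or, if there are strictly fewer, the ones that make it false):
is false only for:
  g=False, u=True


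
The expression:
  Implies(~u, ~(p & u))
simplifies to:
True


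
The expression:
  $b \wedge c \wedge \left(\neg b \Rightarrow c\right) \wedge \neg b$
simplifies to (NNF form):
$\text{False}$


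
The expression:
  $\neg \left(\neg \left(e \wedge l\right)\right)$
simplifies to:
$e \wedge l$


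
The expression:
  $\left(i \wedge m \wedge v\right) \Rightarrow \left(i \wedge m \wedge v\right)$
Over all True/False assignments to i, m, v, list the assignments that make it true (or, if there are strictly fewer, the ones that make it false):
is always true.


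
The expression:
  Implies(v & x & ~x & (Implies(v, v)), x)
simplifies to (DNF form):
True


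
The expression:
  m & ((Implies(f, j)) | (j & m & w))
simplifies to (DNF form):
(j & m) | (m & ~f)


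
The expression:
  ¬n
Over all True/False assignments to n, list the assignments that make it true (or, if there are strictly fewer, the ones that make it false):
is true only for:
  n=False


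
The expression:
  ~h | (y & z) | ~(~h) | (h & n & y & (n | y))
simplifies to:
True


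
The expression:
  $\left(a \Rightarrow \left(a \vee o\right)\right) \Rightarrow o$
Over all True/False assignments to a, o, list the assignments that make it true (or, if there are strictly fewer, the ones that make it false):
is true only for:
  a=False, o=True;
  a=True, o=True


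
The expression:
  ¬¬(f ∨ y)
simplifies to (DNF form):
f ∨ y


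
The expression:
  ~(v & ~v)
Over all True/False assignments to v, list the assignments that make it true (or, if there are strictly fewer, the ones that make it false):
is always true.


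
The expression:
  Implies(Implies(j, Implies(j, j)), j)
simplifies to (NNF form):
j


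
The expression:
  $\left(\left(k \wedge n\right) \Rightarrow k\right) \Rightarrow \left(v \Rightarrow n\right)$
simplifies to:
$n \vee \neg v$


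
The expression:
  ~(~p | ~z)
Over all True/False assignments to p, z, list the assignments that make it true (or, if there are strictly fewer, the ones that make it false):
is true only for:
  p=True, z=True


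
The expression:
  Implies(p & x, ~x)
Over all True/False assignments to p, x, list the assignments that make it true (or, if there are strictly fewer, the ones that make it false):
is false only for:
  p=True, x=True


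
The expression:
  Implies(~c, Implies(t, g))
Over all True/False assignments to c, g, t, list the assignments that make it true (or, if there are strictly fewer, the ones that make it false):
is false only for:
  c=False, g=False, t=True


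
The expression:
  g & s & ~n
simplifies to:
g & s & ~n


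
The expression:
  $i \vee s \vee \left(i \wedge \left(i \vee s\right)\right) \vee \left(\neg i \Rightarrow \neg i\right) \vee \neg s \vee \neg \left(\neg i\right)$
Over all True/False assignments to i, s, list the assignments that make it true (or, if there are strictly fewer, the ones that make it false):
is always true.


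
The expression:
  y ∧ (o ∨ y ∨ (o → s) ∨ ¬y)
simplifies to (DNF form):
y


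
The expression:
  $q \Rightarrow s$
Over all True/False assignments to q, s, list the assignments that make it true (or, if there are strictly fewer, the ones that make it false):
is false only for:
  q=True, s=False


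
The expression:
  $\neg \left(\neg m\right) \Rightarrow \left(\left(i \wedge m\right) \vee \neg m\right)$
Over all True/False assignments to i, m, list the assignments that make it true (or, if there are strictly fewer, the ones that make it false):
is false only for:
  i=False, m=True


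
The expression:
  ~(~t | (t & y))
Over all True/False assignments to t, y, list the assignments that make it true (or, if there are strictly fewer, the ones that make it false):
is true only for:
  t=True, y=False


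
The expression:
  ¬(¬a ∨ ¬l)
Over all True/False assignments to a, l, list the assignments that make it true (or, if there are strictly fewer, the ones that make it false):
is true only for:
  a=True, l=True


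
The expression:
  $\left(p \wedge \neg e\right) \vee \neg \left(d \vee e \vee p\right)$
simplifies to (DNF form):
$\left(p \wedge \neg e\right) \vee \left(\neg d \wedge \neg e\right)$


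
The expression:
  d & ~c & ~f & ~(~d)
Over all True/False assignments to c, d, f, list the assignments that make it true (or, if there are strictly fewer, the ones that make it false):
is true only for:
  c=False, d=True, f=False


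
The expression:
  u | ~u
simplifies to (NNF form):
True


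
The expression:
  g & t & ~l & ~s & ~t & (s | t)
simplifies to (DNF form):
False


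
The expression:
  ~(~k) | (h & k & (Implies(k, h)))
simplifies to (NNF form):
k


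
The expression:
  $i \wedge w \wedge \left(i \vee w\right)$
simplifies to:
$i \wedge w$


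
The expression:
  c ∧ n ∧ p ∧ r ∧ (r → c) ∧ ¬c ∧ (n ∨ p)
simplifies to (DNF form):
False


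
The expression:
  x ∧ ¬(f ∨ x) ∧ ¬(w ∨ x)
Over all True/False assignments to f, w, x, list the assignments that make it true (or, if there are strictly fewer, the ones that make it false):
is never true.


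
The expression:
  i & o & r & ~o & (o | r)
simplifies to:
False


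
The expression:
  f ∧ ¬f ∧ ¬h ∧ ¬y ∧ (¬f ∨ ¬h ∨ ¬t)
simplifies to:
False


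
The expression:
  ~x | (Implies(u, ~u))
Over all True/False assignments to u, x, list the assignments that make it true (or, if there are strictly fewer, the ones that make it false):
is false only for:
  u=True, x=True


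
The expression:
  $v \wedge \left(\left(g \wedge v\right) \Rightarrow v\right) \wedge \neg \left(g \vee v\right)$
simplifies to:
$\text{False}$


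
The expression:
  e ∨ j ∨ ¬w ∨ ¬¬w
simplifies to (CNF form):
True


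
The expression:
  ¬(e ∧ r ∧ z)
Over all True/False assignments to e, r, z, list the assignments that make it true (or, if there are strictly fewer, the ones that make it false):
is false only for:
  e=True, r=True, z=True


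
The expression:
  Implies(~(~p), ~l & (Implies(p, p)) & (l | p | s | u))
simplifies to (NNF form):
~l | ~p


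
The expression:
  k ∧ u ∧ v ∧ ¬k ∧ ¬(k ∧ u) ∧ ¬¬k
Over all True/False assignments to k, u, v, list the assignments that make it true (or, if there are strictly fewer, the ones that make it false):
is never true.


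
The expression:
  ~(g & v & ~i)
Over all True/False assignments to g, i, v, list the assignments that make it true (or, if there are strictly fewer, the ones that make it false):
is false only for:
  g=True, i=False, v=True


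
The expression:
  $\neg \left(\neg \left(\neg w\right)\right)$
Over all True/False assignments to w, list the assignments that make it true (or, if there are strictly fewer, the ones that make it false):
is true only for:
  w=False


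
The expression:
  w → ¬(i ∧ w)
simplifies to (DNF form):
¬i ∨ ¬w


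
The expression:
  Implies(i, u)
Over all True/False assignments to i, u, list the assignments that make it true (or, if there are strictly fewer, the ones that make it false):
is false only for:
  i=True, u=False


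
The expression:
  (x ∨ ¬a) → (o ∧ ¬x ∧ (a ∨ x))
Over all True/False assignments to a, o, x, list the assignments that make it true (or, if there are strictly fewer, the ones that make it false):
is true only for:
  a=True, o=False, x=False;
  a=True, o=True, x=False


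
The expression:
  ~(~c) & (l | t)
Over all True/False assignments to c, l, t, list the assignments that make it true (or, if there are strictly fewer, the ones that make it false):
is true only for:
  c=True, l=False, t=True;
  c=True, l=True, t=False;
  c=True, l=True, t=True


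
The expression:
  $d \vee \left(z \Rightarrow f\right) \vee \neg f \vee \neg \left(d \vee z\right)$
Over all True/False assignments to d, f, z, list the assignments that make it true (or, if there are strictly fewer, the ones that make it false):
is always true.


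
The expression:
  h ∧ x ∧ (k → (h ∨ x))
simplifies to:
h ∧ x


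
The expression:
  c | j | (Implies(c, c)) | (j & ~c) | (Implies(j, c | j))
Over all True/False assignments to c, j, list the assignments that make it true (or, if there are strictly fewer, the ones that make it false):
is always true.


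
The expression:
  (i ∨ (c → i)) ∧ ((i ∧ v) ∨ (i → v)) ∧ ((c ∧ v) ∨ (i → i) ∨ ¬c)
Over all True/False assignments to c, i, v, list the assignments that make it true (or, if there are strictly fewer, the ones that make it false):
is true only for:
  c=False, i=False, v=False;
  c=False, i=False, v=True;
  c=False, i=True, v=True;
  c=True, i=True, v=True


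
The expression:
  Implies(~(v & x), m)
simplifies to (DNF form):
m | (v & x)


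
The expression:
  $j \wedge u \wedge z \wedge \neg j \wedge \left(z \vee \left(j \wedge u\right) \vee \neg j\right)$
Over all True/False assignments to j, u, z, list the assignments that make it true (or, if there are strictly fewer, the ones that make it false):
is never true.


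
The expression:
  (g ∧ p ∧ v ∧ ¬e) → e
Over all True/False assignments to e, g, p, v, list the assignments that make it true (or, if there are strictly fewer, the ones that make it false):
is false only for:
  e=False, g=True, p=True, v=True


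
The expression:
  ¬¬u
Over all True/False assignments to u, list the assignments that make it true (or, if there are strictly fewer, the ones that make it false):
is true only for:
  u=True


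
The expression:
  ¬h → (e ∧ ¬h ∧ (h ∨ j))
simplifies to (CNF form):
(e ∨ h) ∧ (h ∨ j)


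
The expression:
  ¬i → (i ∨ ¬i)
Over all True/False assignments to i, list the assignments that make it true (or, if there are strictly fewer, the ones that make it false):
is always true.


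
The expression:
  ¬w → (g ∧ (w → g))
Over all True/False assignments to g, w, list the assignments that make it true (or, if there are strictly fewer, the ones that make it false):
is false only for:
  g=False, w=False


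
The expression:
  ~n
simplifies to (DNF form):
~n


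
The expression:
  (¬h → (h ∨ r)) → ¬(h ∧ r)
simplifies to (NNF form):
¬h ∨ ¬r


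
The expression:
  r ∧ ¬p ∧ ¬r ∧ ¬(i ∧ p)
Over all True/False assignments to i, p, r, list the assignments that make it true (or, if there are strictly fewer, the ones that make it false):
is never true.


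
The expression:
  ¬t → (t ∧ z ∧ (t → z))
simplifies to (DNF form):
t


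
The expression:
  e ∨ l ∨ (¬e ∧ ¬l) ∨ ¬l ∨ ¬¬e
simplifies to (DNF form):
True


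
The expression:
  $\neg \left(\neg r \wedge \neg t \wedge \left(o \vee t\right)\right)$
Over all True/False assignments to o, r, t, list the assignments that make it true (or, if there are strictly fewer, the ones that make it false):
is false only for:
  o=True, r=False, t=False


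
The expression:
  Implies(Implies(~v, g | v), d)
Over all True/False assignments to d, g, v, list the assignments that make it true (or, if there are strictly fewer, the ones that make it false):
is false only for:
  d=False, g=False, v=True;
  d=False, g=True, v=False;
  d=False, g=True, v=True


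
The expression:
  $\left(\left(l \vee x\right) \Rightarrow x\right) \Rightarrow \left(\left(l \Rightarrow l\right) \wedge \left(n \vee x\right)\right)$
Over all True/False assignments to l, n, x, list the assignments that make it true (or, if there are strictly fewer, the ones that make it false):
is false only for:
  l=False, n=False, x=False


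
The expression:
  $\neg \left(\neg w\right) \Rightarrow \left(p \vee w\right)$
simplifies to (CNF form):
$\text{True}$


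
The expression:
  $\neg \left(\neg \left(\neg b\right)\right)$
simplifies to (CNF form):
$\neg b$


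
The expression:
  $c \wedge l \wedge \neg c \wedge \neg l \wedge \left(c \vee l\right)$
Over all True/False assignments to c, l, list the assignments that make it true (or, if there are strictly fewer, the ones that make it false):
is never true.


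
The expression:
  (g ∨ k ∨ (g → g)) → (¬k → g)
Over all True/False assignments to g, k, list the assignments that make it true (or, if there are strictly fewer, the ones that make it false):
is false only for:
  g=False, k=False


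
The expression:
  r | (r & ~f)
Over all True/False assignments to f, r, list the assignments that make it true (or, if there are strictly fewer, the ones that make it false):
is true only for:
  f=False, r=True;
  f=True, r=True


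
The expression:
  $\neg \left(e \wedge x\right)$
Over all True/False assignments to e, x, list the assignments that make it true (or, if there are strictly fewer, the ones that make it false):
is false only for:
  e=True, x=True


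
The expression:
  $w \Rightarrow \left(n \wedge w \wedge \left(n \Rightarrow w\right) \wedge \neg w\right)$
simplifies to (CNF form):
$\neg w$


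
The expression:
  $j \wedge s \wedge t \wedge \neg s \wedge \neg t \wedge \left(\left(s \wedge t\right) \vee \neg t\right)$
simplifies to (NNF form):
$\text{False}$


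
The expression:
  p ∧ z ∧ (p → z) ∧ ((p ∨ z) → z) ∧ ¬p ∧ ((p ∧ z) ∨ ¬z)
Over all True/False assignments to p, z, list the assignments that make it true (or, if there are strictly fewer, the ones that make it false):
is never true.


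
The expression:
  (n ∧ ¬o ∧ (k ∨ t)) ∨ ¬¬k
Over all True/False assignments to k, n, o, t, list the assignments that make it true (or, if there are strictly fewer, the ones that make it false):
is false only for:
  k=False, n=False, o=False, t=False;
  k=False, n=False, o=False, t=True;
  k=False, n=False, o=True, t=False;
  k=False, n=False, o=True, t=True;
  k=False, n=True, o=False, t=False;
  k=False, n=True, o=True, t=False;
  k=False, n=True, o=True, t=True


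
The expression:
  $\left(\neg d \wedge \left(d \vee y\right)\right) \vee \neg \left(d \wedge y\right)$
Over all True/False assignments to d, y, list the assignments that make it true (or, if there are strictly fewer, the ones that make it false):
is false only for:
  d=True, y=True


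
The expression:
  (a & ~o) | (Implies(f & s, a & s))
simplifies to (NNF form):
a | ~f | ~s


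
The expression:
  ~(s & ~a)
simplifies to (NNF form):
a | ~s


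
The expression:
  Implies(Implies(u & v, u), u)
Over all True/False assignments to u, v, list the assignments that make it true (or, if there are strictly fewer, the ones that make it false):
is true only for:
  u=True, v=False;
  u=True, v=True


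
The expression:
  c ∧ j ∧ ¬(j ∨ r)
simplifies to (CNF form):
False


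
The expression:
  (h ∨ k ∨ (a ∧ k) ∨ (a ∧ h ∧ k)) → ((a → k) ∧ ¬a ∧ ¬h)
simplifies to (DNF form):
(¬a ∧ ¬h) ∨ (¬h ∧ ¬k)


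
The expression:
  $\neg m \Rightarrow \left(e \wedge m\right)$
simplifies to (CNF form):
$m$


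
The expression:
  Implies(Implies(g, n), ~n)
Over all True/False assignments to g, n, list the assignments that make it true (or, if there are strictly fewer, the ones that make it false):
is true only for:
  g=False, n=False;
  g=True, n=False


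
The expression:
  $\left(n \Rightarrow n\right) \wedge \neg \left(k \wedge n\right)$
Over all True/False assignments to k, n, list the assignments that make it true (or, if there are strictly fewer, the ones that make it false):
is false only for:
  k=True, n=True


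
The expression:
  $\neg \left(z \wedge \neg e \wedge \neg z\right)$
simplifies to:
$\text{True}$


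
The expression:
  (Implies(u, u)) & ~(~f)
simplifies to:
f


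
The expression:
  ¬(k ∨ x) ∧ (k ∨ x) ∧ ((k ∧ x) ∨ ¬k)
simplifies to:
False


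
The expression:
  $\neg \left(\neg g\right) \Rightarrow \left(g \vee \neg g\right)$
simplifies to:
$\text{True}$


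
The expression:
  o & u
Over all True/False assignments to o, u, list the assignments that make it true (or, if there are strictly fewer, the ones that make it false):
is true only for:
  o=True, u=True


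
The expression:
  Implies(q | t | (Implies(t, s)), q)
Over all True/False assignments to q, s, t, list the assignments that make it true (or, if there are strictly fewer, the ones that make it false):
is true only for:
  q=True, s=False, t=False;
  q=True, s=False, t=True;
  q=True, s=True, t=False;
  q=True, s=True, t=True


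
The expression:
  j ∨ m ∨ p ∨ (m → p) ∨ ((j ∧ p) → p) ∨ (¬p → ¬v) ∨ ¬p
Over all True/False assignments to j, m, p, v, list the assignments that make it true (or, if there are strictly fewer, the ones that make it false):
is always true.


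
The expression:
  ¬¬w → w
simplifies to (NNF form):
True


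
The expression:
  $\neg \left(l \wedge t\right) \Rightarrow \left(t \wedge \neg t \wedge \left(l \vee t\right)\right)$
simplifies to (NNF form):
$l \wedge t$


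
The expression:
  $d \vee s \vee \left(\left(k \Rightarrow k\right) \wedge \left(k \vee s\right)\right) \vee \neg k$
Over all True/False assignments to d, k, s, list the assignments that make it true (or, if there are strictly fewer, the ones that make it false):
is always true.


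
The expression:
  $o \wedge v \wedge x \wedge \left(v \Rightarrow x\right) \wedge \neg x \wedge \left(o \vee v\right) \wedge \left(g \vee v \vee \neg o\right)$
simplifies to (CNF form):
$\text{False}$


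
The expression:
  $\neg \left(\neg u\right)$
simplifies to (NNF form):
$u$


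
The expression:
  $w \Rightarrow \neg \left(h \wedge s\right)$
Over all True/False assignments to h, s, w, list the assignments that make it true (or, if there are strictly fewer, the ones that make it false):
is false only for:
  h=True, s=True, w=True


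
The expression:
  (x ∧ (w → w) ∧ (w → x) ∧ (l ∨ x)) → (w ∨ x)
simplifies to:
True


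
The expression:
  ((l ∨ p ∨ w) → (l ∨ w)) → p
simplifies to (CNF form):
p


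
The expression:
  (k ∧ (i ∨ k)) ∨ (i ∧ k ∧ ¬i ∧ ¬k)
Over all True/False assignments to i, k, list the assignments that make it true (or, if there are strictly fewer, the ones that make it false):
is true only for:
  i=False, k=True;
  i=True, k=True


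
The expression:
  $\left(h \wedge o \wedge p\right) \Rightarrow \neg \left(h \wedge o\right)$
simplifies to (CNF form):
$\neg h \vee \neg o \vee \neg p$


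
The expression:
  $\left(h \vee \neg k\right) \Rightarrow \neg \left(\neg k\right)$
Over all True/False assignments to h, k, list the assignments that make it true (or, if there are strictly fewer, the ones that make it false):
is true only for:
  h=False, k=True;
  h=True, k=True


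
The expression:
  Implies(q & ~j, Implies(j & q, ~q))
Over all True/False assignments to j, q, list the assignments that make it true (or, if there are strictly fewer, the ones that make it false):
is always true.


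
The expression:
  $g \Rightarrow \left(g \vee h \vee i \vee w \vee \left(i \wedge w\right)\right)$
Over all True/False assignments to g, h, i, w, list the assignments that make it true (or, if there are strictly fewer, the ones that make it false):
is always true.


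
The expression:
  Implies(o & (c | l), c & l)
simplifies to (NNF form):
~o | (c & l) | (~c & ~l)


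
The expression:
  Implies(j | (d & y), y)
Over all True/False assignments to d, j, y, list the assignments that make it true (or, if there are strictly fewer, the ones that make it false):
is false only for:
  d=False, j=True, y=False;
  d=True, j=True, y=False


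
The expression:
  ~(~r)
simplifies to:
r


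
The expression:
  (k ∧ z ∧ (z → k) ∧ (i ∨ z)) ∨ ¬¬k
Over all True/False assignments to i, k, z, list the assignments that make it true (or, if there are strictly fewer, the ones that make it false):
is true only for:
  i=False, k=True, z=False;
  i=False, k=True, z=True;
  i=True, k=True, z=False;
  i=True, k=True, z=True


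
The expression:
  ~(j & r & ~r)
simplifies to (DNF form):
True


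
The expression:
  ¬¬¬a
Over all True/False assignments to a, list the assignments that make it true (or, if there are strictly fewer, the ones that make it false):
is true only for:
  a=False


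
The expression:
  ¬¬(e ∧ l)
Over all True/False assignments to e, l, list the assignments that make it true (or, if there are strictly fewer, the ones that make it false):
is true only for:
  e=True, l=True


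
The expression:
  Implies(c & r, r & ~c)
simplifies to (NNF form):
~c | ~r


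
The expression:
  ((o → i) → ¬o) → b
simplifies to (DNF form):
b ∨ (i ∧ o)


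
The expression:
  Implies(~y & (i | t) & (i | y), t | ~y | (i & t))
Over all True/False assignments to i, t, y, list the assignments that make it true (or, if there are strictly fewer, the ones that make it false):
is always true.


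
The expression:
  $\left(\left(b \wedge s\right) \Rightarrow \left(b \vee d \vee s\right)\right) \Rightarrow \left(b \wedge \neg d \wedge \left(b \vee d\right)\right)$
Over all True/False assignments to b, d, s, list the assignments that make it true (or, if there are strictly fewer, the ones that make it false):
is true only for:
  b=True, d=False, s=False;
  b=True, d=False, s=True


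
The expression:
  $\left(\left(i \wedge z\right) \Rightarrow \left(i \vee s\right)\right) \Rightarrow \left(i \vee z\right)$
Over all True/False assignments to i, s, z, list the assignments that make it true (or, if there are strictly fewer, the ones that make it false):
is false only for:
  i=False, s=False, z=False;
  i=False, s=True, z=False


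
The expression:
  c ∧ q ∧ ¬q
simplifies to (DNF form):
False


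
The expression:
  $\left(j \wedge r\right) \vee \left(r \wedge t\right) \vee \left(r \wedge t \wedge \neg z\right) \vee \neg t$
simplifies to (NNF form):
$r \vee \neg t$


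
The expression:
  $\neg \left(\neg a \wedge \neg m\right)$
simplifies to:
$a \vee m$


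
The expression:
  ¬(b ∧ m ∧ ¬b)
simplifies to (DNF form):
True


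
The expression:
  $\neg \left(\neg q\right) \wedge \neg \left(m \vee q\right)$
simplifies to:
$\text{False}$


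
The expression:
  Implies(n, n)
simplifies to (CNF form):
True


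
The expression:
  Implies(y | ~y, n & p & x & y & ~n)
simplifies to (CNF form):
False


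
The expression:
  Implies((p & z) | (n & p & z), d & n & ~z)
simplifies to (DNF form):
~p | ~z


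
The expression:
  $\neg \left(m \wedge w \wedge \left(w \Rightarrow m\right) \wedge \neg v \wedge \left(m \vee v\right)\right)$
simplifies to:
$v \vee \neg m \vee \neg w$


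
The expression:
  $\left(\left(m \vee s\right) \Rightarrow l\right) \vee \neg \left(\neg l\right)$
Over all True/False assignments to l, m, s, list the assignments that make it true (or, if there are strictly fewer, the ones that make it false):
is false only for:
  l=False, m=False, s=True;
  l=False, m=True, s=False;
  l=False, m=True, s=True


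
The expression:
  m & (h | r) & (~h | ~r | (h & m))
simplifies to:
m & (h | r)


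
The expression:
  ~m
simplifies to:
~m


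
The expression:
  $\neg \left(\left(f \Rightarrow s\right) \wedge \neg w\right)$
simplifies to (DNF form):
$w \vee \left(f \wedge \neg s\right)$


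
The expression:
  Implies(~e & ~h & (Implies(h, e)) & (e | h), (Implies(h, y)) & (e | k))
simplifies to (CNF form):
True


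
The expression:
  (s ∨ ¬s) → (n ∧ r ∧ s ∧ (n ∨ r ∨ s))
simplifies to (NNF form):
n ∧ r ∧ s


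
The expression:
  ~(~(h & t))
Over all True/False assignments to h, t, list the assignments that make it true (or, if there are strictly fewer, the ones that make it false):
is true only for:
  h=True, t=True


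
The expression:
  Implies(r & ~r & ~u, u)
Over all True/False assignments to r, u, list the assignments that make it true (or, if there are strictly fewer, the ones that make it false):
is always true.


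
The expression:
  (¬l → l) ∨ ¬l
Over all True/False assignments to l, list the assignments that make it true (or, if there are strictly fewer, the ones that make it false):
is always true.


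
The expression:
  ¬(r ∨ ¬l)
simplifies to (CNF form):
l ∧ ¬r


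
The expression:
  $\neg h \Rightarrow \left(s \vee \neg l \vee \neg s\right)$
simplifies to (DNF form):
$\text{True}$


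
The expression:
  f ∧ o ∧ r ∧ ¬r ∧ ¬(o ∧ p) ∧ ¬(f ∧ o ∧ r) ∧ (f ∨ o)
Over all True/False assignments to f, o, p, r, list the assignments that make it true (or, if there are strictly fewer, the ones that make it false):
is never true.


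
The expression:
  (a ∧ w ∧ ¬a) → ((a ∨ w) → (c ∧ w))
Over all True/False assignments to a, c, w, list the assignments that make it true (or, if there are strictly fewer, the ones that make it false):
is always true.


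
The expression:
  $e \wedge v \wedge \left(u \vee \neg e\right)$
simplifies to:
$e \wedge u \wedge v$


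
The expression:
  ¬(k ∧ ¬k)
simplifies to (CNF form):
True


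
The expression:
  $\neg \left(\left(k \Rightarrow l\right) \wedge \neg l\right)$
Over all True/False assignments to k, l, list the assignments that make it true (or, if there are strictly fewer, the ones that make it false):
is false only for:
  k=False, l=False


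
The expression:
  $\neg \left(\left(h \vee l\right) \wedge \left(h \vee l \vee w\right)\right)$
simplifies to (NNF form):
$\neg h \wedge \neg l$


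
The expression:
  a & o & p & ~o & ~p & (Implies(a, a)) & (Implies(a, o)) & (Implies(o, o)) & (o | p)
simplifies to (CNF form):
False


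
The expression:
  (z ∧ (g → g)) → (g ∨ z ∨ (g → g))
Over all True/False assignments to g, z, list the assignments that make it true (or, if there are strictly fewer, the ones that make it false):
is always true.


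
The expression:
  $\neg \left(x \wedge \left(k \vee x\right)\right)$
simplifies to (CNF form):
$\neg x$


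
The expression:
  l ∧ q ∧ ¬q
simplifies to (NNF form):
False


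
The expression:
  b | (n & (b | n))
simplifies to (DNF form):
b | n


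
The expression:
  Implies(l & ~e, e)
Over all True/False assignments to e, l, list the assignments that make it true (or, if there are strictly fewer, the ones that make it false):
is false only for:
  e=False, l=True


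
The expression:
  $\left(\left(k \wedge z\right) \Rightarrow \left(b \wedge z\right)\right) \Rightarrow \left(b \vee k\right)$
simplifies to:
$b \vee k$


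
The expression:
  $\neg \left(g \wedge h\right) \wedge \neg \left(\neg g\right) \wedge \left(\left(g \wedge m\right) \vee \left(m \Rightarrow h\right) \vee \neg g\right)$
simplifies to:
$g \wedge \neg h$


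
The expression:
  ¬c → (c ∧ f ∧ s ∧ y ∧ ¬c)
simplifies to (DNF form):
c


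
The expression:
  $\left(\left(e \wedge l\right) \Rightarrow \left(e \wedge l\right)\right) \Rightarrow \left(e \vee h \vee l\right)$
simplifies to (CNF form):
$e \vee h \vee l$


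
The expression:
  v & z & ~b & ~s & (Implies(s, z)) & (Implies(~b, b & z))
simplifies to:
False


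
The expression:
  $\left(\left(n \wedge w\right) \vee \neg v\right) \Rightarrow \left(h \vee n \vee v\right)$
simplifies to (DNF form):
$h \vee n \vee v$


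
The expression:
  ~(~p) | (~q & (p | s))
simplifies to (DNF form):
p | (s & ~q)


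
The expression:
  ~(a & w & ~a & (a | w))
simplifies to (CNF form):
True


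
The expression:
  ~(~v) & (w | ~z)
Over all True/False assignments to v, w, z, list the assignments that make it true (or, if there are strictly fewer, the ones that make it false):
is true only for:
  v=True, w=False, z=False;
  v=True, w=True, z=False;
  v=True, w=True, z=True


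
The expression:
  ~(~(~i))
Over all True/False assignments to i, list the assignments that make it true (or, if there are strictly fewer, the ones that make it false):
is true only for:
  i=False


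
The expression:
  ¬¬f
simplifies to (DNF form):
f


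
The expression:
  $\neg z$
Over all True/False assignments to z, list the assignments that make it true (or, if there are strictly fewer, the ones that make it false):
is true only for:
  z=False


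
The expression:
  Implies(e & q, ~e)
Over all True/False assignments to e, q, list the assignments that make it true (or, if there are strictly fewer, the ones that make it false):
is false only for:
  e=True, q=True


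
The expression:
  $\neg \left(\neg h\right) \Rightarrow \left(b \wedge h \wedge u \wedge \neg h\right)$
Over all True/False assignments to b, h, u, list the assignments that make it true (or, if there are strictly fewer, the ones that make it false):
is true only for:
  b=False, h=False, u=False;
  b=False, h=False, u=True;
  b=True, h=False, u=False;
  b=True, h=False, u=True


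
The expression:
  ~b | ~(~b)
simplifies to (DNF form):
True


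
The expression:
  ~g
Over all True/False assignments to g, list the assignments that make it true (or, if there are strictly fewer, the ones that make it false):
is true only for:
  g=False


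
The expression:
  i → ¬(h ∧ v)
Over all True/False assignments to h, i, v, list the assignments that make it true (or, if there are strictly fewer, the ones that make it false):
is false only for:
  h=True, i=True, v=True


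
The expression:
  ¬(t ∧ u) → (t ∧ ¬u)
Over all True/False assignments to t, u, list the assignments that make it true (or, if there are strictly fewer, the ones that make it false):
is true only for:
  t=True, u=False;
  t=True, u=True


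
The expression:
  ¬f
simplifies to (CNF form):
¬f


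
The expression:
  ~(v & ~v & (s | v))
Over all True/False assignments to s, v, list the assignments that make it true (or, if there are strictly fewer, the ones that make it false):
is always true.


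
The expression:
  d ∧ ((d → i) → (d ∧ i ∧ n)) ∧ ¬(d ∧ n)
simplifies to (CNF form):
d ∧ ¬i ∧ ¬n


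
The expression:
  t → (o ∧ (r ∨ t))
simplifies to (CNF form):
o ∨ ¬t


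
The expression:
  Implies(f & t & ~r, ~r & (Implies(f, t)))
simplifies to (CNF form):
True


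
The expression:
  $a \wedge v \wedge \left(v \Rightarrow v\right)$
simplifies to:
$a \wedge v$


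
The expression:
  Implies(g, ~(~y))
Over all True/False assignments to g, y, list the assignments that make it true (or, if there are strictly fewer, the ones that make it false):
is false only for:
  g=True, y=False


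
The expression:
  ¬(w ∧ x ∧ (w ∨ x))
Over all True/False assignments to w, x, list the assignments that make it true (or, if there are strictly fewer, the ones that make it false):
is false only for:
  w=True, x=True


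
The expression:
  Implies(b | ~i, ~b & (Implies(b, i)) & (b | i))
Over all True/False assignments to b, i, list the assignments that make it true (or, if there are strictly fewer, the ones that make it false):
is true only for:
  b=False, i=True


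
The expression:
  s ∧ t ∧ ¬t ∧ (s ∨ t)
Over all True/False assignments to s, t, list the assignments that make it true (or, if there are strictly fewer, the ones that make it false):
is never true.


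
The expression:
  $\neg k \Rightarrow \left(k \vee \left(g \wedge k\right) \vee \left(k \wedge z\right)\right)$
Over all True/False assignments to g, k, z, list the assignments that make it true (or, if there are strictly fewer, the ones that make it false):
is true only for:
  g=False, k=True, z=False;
  g=False, k=True, z=True;
  g=True, k=True, z=False;
  g=True, k=True, z=True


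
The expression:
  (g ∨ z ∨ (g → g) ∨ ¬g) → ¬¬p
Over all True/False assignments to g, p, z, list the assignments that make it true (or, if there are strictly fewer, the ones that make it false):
is true only for:
  g=False, p=True, z=False;
  g=False, p=True, z=True;
  g=True, p=True, z=False;
  g=True, p=True, z=True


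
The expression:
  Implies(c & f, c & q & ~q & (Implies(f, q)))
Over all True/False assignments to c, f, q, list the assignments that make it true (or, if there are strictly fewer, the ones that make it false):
is false only for:
  c=True, f=True, q=False;
  c=True, f=True, q=True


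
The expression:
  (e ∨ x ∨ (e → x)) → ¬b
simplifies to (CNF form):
¬b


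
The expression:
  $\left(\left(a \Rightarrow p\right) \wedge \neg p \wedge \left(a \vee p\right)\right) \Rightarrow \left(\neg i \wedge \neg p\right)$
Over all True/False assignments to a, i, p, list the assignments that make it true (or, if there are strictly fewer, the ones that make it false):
is always true.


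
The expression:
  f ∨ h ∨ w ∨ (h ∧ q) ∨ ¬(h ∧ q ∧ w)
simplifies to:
True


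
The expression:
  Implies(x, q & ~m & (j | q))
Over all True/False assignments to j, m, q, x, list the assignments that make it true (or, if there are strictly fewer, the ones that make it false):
is false only for:
  j=False, m=False, q=False, x=True;
  j=False, m=True, q=False, x=True;
  j=False, m=True, q=True, x=True;
  j=True, m=False, q=False, x=True;
  j=True, m=True, q=False, x=True;
  j=True, m=True, q=True, x=True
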